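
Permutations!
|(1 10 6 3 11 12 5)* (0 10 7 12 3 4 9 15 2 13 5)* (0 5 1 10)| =22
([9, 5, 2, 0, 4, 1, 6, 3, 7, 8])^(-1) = [3, 5, 2, 7, 4, 1, 6, 8, 9, 0]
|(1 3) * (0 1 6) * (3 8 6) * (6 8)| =3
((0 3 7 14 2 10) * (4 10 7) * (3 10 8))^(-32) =((0 10)(2 7 14)(3 4 8))^(-32) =(2 7 14)(3 4 8)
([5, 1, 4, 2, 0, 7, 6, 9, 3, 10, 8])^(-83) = [2, 1, 8, 10, 3, 4, 6, 0, 9, 5, 7]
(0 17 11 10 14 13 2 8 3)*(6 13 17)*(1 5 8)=[6, 5, 1, 0, 4, 8, 13, 7, 3, 9, 14, 10, 12, 2, 17, 15, 16, 11]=(0 6 13 2 1 5 8 3)(10 14 17 11)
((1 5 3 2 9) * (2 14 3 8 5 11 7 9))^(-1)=(1 9 7 11)(3 14)(5 8)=((1 11 7 9)(3 14)(5 8))^(-1)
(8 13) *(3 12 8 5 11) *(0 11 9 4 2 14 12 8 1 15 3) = (0 11)(1 15 3 8 13 5 9 4 2 14 12) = [11, 15, 14, 8, 2, 9, 6, 7, 13, 4, 10, 0, 1, 5, 12, 3]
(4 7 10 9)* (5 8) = (4 7 10 9)(5 8) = [0, 1, 2, 3, 7, 8, 6, 10, 5, 4, 9]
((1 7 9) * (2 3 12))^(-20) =((1 7 9)(2 3 12))^(-20) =(1 7 9)(2 3 12)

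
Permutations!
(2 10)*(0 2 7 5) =(0 2 10 7 5) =[2, 1, 10, 3, 4, 0, 6, 5, 8, 9, 7]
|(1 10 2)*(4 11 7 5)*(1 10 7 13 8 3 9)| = |(1 7 5 4 11 13 8 3 9)(2 10)| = 18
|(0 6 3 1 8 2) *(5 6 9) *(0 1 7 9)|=15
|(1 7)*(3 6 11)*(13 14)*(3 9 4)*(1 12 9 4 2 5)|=12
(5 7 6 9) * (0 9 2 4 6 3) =(0 9 5 7 3)(2 4 6) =[9, 1, 4, 0, 6, 7, 2, 3, 8, 5]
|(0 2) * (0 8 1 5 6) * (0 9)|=7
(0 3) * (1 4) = (0 3)(1 4) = [3, 4, 2, 0, 1]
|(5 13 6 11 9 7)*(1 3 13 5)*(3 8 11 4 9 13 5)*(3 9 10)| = 11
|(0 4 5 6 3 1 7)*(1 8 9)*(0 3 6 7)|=8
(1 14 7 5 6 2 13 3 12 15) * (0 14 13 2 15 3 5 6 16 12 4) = (0 14 7 6 15 1 13 5 16 12 3 4) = [14, 13, 2, 4, 0, 16, 15, 6, 8, 9, 10, 11, 3, 5, 7, 1, 12]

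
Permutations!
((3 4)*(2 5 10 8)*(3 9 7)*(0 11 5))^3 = (0 10)(2 5)(3 7 9 4)(8 11)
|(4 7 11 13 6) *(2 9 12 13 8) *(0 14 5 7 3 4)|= 22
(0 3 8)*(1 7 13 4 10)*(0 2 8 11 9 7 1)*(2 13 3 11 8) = [11, 1, 2, 8, 10, 5, 6, 3, 13, 7, 0, 9, 12, 4] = (0 11 9 7 3 8 13 4 10)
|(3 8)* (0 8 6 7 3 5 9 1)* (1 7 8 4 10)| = |(0 4 10 1)(3 6 8 5 9 7)| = 12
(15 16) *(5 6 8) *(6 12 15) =[0, 1, 2, 3, 4, 12, 8, 7, 5, 9, 10, 11, 15, 13, 14, 16, 6] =(5 12 15 16 6 8)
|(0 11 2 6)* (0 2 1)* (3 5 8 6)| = |(0 11 1)(2 3 5 8 6)| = 15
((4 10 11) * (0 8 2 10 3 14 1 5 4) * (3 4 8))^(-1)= (0 11 10 2 8 5 1 14 3)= ((0 3 14 1 5 8 2 10 11))^(-1)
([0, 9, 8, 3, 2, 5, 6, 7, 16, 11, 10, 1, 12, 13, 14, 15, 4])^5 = [0, 11, 8, 3, 2, 5, 6, 7, 16, 1, 10, 9, 12, 13, 14, 15, 4]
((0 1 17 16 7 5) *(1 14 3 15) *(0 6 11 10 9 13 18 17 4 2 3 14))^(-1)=(1 15 3 2 4)(5 7 16 17 18 13 9 10 11 6)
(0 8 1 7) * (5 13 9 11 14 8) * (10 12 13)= (0 5 10 12 13 9 11 14 8 1 7)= [5, 7, 2, 3, 4, 10, 6, 0, 1, 11, 12, 14, 13, 9, 8]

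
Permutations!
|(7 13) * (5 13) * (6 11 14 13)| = 6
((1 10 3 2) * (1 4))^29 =((1 10 3 2 4))^29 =(1 4 2 3 10)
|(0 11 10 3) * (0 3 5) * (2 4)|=4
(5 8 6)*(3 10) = (3 10)(5 8 6) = [0, 1, 2, 10, 4, 8, 5, 7, 6, 9, 3]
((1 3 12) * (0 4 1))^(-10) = (12)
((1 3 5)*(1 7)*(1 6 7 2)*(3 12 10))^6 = ((1 12 10 3 5 2)(6 7))^6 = (12)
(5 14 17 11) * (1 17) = (1 17 11 5 14) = [0, 17, 2, 3, 4, 14, 6, 7, 8, 9, 10, 5, 12, 13, 1, 15, 16, 11]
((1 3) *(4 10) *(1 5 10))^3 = (1 10 3 4 5)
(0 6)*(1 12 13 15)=(0 6)(1 12 13 15)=[6, 12, 2, 3, 4, 5, 0, 7, 8, 9, 10, 11, 13, 15, 14, 1]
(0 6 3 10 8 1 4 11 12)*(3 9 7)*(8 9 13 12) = (0 6 13 12)(1 4 11 8)(3 10 9 7) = [6, 4, 2, 10, 11, 5, 13, 3, 1, 7, 9, 8, 0, 12]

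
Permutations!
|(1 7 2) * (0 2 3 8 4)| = |(0 2 1 7 3 8 4)| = 7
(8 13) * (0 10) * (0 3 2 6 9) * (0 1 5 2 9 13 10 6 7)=(0 6 13 8 10 3 9 1 5 2 7)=[6, 5, 7, 9, 4, 2, 13, 0, 10, 1, 3, 11, 12, 8]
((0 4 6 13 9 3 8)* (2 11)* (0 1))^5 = ((0 4 6 13 9 3 8 1)(2 11))^5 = (0 3 6 1 9 4 8 13)(2 11)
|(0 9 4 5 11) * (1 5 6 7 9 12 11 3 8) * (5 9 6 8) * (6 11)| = 20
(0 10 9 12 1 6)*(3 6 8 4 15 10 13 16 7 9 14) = (0 13 16 7 9 12 1 8 4 15 10 14 3 6) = [13, 8, 2, 6, 15, 5, 0, 9, 4, 12, 14, 11, 1, 16, 3, 10, 7]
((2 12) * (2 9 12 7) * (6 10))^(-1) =(2 7)(6 10)(9 12)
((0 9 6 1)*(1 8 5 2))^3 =(0 8 1 6 2 9 5) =((0 9 6 8 5 2 1))^3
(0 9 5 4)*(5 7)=(0 9 7 5 4)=[9, 1, 2, 3, 0, 4, 6, 5, 8, 7]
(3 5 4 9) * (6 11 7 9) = [0, 1, 2, 5, 6, 4, 11, 9, 8, 3, 10, 7] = (3 5 4 6 11 7 9)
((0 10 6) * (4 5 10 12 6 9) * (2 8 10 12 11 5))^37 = (0 5 6 11 12)(2 10 4 8 9)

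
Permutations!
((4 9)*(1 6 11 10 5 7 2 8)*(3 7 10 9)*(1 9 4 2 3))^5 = (1 6 11 4)(2 9 8)(3 7)(5 10)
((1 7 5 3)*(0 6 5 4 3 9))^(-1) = (0 9 5 6)(1 3 4 7)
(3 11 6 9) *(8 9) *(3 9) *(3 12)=(3 11 6 8 12)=[0, 1, 2, 11, 4, 5, 8, 7, 12, 9, 10, 6, 3]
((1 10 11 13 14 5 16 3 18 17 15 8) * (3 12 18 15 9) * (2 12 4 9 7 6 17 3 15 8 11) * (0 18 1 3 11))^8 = (0 9 16 14 11)(4 5 13 18 15)(6 7 17)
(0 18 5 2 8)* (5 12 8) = (0 18 12 8)(2 5) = [18, 1, 5, 3, 4, 2, 6, 7, 0, 9, 10, 11, 8, 13, 14, 15, 16, 17, 12]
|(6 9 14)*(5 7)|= 6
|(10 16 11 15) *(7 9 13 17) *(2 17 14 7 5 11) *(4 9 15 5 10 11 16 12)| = 13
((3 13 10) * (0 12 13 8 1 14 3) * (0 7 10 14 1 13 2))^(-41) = ((0 12 2)(3 8 13 14)(7 10))^(-41) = (0 12 2)(3 14 13 8)(7 10)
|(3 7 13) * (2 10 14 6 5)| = 15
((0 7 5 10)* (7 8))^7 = ((0 8 7 5 10))^7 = (0 7 10 8 5)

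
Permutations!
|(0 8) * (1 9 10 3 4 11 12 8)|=9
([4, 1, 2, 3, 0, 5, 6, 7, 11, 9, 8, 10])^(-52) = [0, 1, 2, 3, 4, 5, 6, 7, 10, 9, 11, 8]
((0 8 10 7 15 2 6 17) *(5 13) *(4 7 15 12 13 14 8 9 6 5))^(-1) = ((0 9 6 17)(2 5 14 8 10 15)(4 7 12 13))^(-1) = (0 17 6 9)(2 15 10 8 14 5)(4 13 12 7)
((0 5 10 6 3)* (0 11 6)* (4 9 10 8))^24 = ((0 5 8 4 9 10)(3 11 6))^24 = (11)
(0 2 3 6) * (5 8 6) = (0 2 3 5 8 6) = [2, 1, 3, 5, 4, 8, 0, 7, 6]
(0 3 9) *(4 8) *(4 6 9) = (0 3 4 8 6 9) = [3, 1, 2, 4, 8, 5, 9, 7, 6, 0]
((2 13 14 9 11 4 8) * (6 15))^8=((2 13 14 9 11 4 8)(6 15))^8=(15)(2 13 14 9 11 4 8)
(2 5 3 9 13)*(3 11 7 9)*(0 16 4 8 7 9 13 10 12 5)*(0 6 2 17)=(0 16 4 8 7 13 17)(2 6)(5 11 9 10 12)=[16, 1, 6, 3, 8, 11, 2, 13, 7, 10, 12, 9, 5, 17, 14, 15, 4, 0]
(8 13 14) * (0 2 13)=[2, 1, 13, 3, 4, 5, 6, 7, 0, 9, 10, 11, 12, 14, 8]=(0 2 13 14 8)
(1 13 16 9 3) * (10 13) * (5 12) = [0, 10, 2, 1, 4, 12, 6, 7, 8, 3, 13, 11, 5, 16, 14, 15, 9] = (1 10 13 16 9 3)(5 12)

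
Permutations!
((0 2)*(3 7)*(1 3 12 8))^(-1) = (0 2)(1 8 12 7 3)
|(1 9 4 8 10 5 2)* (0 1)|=|(0 1 9 4 8 10 5 2)|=8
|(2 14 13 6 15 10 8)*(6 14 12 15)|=10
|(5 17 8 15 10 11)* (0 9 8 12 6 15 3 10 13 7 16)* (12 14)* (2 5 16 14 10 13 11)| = |(0 9 8 3 13 7 14 12 6 15 11 16)(2 5 17 10)| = 12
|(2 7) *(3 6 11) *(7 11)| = 5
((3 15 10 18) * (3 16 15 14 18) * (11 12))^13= ((3 14 18 16 15 10)(11 12))^13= (3 14 18 16 15 10)(11 12)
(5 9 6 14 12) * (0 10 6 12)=[10, 1, 2, 3, 4, 9, 14, 7, 8, 12, 6, 11, 5, 13, 0]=(0 10 6 14)(5 9 12)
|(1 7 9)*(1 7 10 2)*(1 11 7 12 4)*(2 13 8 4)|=5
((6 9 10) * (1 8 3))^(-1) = ((1 8 3)(6 9 10))^(-1) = (1 3 8)(6 10 9)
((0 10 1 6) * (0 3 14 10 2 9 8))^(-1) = ((0 2 9 8)(1 6 3 14 10))^(-1) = (0 8 9 2)(1 10 14 3 6)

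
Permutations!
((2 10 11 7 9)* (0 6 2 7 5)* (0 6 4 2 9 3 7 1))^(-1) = ((0 4 2 10 11 5 6 9 1)(3 7))^(-1) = (0 1 9 6 5 11 10 2 4)(3 7)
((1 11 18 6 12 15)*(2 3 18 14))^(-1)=((1 11 14 2 3 18 6 12 15))^(-1)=(1 15 12 6 18 3 2 14 11)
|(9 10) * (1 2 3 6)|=4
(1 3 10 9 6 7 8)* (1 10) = (1 3)(6 7 8 10 9) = [0, 3, 2, 1, 4, 5, 7, 8, 10, 6, 9]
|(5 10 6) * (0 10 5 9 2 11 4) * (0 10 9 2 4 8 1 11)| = 6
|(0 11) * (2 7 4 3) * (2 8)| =10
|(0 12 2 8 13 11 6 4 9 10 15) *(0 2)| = 18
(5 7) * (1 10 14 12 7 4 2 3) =(1 10 14 12 7 5 4 2 3) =[0, 10, 3, 1, 2, 4, 6, 5, 8, 9, 14, 11, 7, 13, 12]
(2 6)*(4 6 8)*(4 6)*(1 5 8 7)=(1 5 8 6 2 7)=[0, 5, 7, 3, 4, 8, 2, 1, 6]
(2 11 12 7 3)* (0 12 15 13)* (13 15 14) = (15)(0 12 7 3 2 11 14 13) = [12, 1, 11, 2, 4, 5, 6, 3, 8, 9, 10, 14, 7, 0, 13, 15]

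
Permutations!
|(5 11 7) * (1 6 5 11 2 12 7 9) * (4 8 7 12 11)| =|(12)(1 6 5 2 11 9)(4 8 7)| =6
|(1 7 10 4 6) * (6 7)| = 6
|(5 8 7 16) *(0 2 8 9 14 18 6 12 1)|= 12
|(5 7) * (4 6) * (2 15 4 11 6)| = |(2 15 4)(5 7)(6 11)| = 6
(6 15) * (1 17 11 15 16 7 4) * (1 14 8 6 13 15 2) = (1 17 11 2)(4 14 8 6 16 7)(13 15) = [0, 17, 1, 3, 14, 5, 16, 4, 6, 9, 10, 2, 12, 15, 8, 13, 7, 11]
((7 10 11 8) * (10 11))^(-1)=(7 8 11)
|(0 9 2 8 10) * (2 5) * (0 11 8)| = 12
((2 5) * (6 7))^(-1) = (2 5)(6 7)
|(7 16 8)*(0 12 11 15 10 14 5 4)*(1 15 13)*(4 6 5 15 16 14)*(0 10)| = |(0 12 11 13 1 16 8 7 14 15)(4 10)(5 6)| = 10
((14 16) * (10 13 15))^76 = ((10 13 15)(14 16))^76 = (16)(10 13 15)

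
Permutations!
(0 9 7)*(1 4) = (0 9 7)(1 4) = [9, 4, 2, 3, 1, 5, 6, 0, 8, 7]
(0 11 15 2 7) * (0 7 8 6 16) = (0 11 15 2 8 6 16) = [11, 1, 8, 3, 4, 5, 16, 7, 6, 9, 10, 15, 12, 13, 14, 2, 0]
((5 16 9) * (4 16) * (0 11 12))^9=((0 11 12)(4 16 9 5))^9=(4 16 9 5)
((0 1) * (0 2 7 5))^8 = (0 7 1 5 2)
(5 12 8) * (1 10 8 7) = (1 10 8 5 12 7) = [0, 10, 2, 3, 4, 12, 6, 1, 5, 9, 8, 11, 7]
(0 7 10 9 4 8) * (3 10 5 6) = (0 7 5 6 3 10 9 4 8) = [7, 1, 2, 10, 8, 6, 3, 5, 0, 4, 9]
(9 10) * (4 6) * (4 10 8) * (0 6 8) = (0 6 10 9)(4 8) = [6, 1, 2, 3, 8, 5, 10, 7, 4, 0, 9]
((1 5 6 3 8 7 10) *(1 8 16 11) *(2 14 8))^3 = (1 3)(2 7 14 10 8)(5 16)(6 11)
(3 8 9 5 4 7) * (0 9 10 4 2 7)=[9, 1, 7, 8, 0, 2, 6, 3, 10, 5, 4]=(0 9 5 2 7 3 8 10 4)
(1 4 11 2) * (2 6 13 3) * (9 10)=(1 4 11 6 13 3 2)(9 10)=[0, 4, 1, 2, 11, 5, 13, 7, 8, 10, 9, 6, 12, 3]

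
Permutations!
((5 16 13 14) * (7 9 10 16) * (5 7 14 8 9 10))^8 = (16)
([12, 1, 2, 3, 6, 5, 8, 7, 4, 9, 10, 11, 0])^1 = [12, 1, 2, 3, 6, 5, 8, 7, 4, 9, 10, 11, 0]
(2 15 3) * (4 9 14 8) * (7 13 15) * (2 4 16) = (2 7 13 15 3 4 9 14 8 16) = [0, 1, 7, 4, 9, 5, 6, 13, 16, 14, 10, 11, 12, 15, 8, 3, 2]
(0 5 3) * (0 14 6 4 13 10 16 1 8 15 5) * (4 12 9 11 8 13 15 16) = (1 13 10 4 15 5 3 14 6 12 9 11 8 16) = [0, 13, 2, 14, 15, 3, 12, 7, 16, 11, 4, 8, 9, 10, 6, 5, 1]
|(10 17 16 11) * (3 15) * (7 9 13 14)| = |(3 15)(7 9 13 14)(10 17 16 11)| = 4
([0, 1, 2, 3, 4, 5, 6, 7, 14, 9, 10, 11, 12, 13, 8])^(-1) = [0, 1, 2, 3, 4, 5, 6, 7, 14, 9, 10, 11, 12, 13, 8]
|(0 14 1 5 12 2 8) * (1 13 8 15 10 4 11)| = 8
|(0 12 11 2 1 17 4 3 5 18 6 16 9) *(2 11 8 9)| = |(0 12 8 9)(1 17 4 3 5 18 6 16 2)| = 36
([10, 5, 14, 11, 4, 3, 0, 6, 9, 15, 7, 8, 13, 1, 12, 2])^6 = [7, 15, 3, 14, 4, 2, 10, 0, 13, 1, 6, 12, 8, 9, 11, 5]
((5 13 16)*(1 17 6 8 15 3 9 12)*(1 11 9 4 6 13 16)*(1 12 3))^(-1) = ((1 17 13 12 11 9 3 4 6 8 15)(5 16))^(-1) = (1 15 8 6 4 3 9 11 12 13 17)(5 16)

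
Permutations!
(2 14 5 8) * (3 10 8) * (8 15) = [0, 1, 14, 10, 4, 3, 6, 7, 2, 9, 15, 11, 12, 13, 5, 8] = (2 14 5 3 10 15 8)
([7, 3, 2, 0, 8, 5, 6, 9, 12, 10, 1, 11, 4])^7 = [7, 3, 2, 0, 8, 5, 6, 9, 12, 10, 1, 11, 4]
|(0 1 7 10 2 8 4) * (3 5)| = 14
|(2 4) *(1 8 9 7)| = 4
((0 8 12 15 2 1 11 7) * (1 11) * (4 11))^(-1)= (0 7 11 4 2 15 12 8)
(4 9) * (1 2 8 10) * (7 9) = (1 2 8 10)(4 7 9) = [0, 2, 8, 3, 7, 5, 6, 9, 10, 4, 1]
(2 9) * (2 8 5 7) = [0, 1, 9, 3, 4, 7, 6, 2, 5, 8] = (2 9 8 5 7)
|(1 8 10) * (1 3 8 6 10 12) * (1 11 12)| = 10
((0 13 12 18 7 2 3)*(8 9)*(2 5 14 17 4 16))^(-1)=((0 13 12 18 7 5 14 17 4 16 2 3)(8 9))^(-1)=(0 3 2 16 4 17 14 5 7 18 12 13)(8 9)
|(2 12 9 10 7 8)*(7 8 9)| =6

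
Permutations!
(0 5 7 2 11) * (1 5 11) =[11, 5, 1, 3, 4, 7, 6, 2, 8, 9, 10, 0] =(0 11)(1 5 7 2)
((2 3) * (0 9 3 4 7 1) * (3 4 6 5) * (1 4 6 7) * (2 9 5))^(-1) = (0 1 4 7 2 6 9 3 5)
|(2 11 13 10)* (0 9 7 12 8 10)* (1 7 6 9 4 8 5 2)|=|(0 4 8 10 1 7 12 5 2 11 13)(6 9)|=22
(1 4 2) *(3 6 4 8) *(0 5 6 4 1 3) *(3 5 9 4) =(0 9 4 2 5 6 1 8) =[9, 8, 5, 3, 2, 6, 1, 7, 0, 4]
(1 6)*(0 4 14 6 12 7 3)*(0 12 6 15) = (0 4 14 15)(1 6)(3 12 7) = [4, 6, 2, 12, 14, 5, 1, 3, 8, 9, 10, 11, 7, 13, 15, 0]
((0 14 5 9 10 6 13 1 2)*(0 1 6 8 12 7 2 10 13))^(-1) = ((0 14 5 9 13 6)(1 10 8 12 7 2))^(-1) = (0 6 13 9 5 14)(1 2 7 12 8 10)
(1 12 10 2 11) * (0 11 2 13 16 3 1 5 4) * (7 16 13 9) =(0 11 5 4)(1 12 10 9 7 16 3) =[11, 12, 2, 1, 0, 4, 6, 16, 8, 7, 9, 5, 10, 13, 14, 15, 3]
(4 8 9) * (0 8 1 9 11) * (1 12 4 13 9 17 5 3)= (0 8 11)(1 17 5 3)(4 12)(9 13)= [8, 17, 2, 1, 12, 3, 6, 7, 11, 13, 10, 0, 4, 9, 14, 15, 16, 5]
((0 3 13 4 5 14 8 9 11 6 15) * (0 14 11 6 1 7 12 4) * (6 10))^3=((0 3 13)(1 7 12 4 5 11)(6 15 14 8 9 10))^3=(1 4)(5 7)(6 8)(9 15)(10 14)(11 12)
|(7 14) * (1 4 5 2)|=4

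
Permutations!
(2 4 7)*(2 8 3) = (2 4 7 8 3) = [0, 1, 4, 2, 7, 5, 6, 8, 3]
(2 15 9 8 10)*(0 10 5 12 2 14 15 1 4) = (0 10 14 15 9 8 5 12 2 1 4) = [10, 4, 1, 3, 0, 12, 6, 7, 5, 8, 14, 11, 2, 13, 15, 9]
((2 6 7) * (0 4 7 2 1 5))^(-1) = (0 5 1 7 4)(2 6)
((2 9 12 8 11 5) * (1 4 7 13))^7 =(1 13 7 4)(2 9 12 8 11 5)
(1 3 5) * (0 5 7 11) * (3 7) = (0 5 1 7 11) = [5, 7, 2, 3, 4, 1, 6, 11, 8, 9, 10, 0]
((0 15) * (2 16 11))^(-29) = (0 15)(2 16 11)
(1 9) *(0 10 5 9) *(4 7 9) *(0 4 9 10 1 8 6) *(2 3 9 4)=(0 1 2 3 9 8 6)(4 7 10 5)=[1, 2, 3, 9, 7, 4, 0, 10, 6, 8, 5]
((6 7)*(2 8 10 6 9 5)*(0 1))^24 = ((0 1)(2 8 10 6 7 9 5))^24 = (2 6 5 10 9 8 7)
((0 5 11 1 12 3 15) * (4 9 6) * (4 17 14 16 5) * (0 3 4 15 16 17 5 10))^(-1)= ((0 15 3 16 10)(1 12 4 9 6 5 11)(14 17))^(-1)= (0 10 16 3 15)(1 11 5 6 9 4 12)(14 17)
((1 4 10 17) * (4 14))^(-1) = (1 17 10 4 14)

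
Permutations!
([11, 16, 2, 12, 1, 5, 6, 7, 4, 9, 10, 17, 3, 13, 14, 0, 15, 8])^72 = [0, 1, 2, 3, 4, 5, 6, 7, 8, 9, 10, 11, 12, 13, 14, 15, 16, 17]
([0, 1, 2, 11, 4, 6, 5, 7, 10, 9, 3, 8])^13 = (3 11 8 10)(5 6)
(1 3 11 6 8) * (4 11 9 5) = (1 3 9 5 4 11 6 8) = [0, 3, 2, 9, 11, 4, 8, 7, 1, 5, 10, 6]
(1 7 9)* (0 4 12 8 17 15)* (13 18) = (0 4 12 8 17 15)(1 7 9)(13 18) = [4, 7, 2, 3, 12, 5, 6, 9, 17, 1, 10, 11, 8, 18, 14, 0, 16, 15, 13]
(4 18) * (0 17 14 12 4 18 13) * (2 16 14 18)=(0 17 18 2 16 14 12 4 13)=[17, 1, 16, 3, 13, 5, 6, 7, 8, 9, 10, 11, 4, 0, 12, 15, 14, 18, 2]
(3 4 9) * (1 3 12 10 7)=(1 3 4 9 12 10 7)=[0, 3, 2, 4, 9, 5, 6, 1, 8, 12, 7, 11, 10]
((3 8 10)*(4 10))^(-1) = ((3 8 4 10))^(-1) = (3 10 4 8)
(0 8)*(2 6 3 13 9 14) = [8, 1, 6, 13, 4, 5, 3, 7, 0, 14, 10, 11, 12, 9, 2] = (0 8)(2 6 3 13 9 14)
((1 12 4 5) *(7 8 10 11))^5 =((1 12 4 5)(7 8 10 11))^5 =(1 12 4 5)(7 8 10 11)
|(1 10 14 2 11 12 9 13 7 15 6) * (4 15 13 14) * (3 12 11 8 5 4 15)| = |(1 10 15 6)(2 8 5 4 3 12 9 14)(7 13)| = 8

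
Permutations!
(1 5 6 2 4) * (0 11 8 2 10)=(0 11 8 2 4 1 5 6 10)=[11, 5, 4, 3, 1, 6, 10, 7, 2, 9, 0, 8]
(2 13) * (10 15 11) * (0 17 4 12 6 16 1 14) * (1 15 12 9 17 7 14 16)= (0 7 14)(1 16 15 11 10 12 6)(2 13)(4 9 17)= [7, 16, 13, 3, 9, 5, 1, 14, 8, 17, 12, 10, 6, 2, 0, 11, 15, 4]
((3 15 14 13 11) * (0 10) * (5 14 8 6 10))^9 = (0 10 6 8 15 3 11 13 14 5)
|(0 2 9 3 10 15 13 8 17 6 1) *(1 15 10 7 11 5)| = 40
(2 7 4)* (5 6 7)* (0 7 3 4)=(0 7)(2 5 6 3 4)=[7, 1, 5, 4, 2, 6, 3, 0]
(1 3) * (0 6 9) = [6, 3, 2, 1, 4, 5, 9, 7, 8, 0] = (0 6 9)(1 3)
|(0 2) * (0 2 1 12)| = 3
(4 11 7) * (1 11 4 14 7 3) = (1 11 3)(7 14) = [0, 11, 2, 1, 4, 5, 6, 14, 8, 9, 10, 3, 12, 13, 7]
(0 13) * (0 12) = (0 13 12) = [13, 1, 2, 3, 4, 5, 6, 7, 8, 9, 10, 11, 0, 12]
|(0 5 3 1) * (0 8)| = 5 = |(0 5 3 1 8)|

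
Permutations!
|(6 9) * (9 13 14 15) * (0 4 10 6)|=|(0 4 10 6 13 14 15 9)|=8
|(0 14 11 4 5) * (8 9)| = |(0 14 11 4 5)(8 9)| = 10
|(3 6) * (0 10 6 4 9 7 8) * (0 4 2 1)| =|(0 10 6 3 2 1)(4 9 7 8)| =12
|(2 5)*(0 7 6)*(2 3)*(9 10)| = 6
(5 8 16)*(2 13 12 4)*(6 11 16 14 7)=(2 13 12 4)(5 8 14 7 6 11 16)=[0, 1, 13, 3, 2, 8, 11, 6, 14, 9, 10, 16, 4, 12, 7, 15, 5]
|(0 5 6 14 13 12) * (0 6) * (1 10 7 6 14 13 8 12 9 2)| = |(0 5)(1 10 7 6 13 9 2)(8 12 14)| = 42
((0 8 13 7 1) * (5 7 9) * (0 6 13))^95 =((0 8)(1 6 13 9 5 7))^95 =(0 8)(1 7 5 9 13 6)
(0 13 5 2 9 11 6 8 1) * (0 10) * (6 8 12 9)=[13, 10, 6, 3, 4, 2, 12, 7, 1, 11, 0, 8, 9, 5]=(0 13 5 2 6 12 9 11 8 1 10)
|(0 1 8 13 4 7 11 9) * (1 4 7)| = |(0 4 1 8 13 7 11 9)| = 8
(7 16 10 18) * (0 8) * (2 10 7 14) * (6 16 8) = [6, 1, 10, 3, 4, 5, 16, 8, 0, 9, 18, 11, 12, 13, 2, 15, 7, 17, 14] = (0 6 16 7 8)(2 10 18 14)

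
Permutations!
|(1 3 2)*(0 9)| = |(0 9)(1 3 2)| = 6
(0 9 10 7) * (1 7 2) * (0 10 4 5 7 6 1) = [9, 6, 0, 3, 5, 7, 1, 10, 8, 4, 2] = (0 9 4 5 7 10 2)(1 6)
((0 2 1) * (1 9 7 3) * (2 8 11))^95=((0 8 11 2 9 7 3 1))^95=(0 1 3 7 9 2 11 8)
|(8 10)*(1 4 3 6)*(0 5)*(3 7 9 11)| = |(0 5)(1 4 7 9 11 3 6)(8 10)| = 14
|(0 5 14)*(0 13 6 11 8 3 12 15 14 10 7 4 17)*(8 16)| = |(0 5 10 7 4 17)(3 12 15 14 13 6 11 16 8)| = 18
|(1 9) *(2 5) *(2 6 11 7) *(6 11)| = |(1 9)(2 5 11 7)| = 4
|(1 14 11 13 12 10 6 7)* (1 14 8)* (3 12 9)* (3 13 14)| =10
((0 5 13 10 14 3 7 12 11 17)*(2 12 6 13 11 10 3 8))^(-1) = ((0 5 11 17)(2 12 10 14 8)(3 7 6 13))^(-1) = (0 17 11 5)(2 8 14 10 12)(3 13 6 7)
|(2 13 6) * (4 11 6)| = |(2 13 4 11 6)| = 5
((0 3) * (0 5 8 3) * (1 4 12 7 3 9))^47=(1 9 8 5 3 7 12 4)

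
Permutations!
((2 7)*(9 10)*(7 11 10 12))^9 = (2 9)(7 10)(11 12)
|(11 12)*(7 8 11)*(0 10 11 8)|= 5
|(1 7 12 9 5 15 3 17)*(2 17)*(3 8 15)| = 8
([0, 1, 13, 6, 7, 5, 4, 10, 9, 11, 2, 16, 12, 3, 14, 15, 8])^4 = [0, 1, 4, 10, 13, 5, 2, 3, 8, 9, 6, 11, 12, 7, 14, 15, 16]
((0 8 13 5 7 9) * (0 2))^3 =((0 8 13 5 7 9 2))^3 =(0 5 2 13 9 8 7)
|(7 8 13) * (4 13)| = 4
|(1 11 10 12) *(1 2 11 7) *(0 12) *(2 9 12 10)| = |(0 10)(1 7)(2 11)(9 12)| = 2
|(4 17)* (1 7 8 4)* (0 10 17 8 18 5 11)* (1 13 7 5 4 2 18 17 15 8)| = |(0 10 15 8 2 18 4 1 5 11)(7 17 13)| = 30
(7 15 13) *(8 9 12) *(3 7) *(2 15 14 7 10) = (2 15 13 3 10)(7 14)(8 9 12) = [0, 1, 15, 10, 4, 5, 6, 14, 9, 12, 2, 11, 8, 3, 7, 13]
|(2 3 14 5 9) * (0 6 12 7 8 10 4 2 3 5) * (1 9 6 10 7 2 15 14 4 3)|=12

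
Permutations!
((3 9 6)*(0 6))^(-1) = (0 9 3 6)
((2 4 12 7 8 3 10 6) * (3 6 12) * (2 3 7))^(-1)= (2 12 10 3 6 8 7 4)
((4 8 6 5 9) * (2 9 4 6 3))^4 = (2 4 9 8 6 3 5)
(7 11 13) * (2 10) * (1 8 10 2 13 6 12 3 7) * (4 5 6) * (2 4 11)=[0, 8, 4, 7, 5, 6, 12, 2, 10, 9, 13, 11, 3, 1]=(1 8 10 13)(2 4 5 6 12 3 7)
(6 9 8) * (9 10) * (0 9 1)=(0 9 8 6 10 1)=[9, 0, 2, 3, 4, 5, 10, 7, 6, 8, 1]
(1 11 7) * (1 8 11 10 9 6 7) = (1 10 9 6 7 8 11) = [0, 10, 2, 3, 4, 5, 7, 8, 11, 6, 9, 1]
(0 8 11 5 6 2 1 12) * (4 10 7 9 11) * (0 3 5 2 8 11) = [11, 12, 1, 5, 10, 6, 8, 9, 4, 0, 7, 2, 3] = (0 11 2 1 12 3 5 6 8 4 10 7 9)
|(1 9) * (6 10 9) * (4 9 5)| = |(1 6 10 5 4 9)| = 6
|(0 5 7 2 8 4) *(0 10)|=7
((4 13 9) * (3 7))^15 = ((3 7)(4 13 9))^15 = (13)(3 7)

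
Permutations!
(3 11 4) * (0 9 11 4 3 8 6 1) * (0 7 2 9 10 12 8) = (0 10 12 8 6 1 7 2 9 11 3 4) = [10, 7, 9, 4, 0, 5, 1, 2, 6, 11, 12, 3, 8]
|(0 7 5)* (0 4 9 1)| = 6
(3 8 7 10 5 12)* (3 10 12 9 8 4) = [0, 1, 2, 4, 3, 9, 6, 12, 7, 8, 5, 11, 10] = (3 4)(5 9 8 7 12 10)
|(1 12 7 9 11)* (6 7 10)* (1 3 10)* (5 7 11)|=|(1 12)(3 10 6 11)(5 7 9)|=12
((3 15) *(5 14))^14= (15)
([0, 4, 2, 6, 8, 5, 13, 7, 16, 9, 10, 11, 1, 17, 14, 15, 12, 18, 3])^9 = (1 12 16 8 4)(3 18 17 13 6)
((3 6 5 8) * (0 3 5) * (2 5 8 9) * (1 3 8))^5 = (2 9 5)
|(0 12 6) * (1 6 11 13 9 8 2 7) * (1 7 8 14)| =8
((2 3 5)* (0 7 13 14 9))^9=(0 9 14 13 7)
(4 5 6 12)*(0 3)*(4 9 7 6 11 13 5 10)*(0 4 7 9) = (0 3 4 10 7 6 12)(5 11 13) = [3, 1, 2, 4, 10, 11, 12, 6, 8, 9, 7, 13, 0, 5]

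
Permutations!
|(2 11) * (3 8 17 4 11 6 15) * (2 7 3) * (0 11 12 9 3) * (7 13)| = 12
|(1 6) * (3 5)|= |(1 6)(3 5)|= 2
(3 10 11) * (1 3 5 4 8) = (1 3 10 11 5 4 8) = [0, 3, 2, 10, 8, 4, 6, 7, 1, 9, 11, 5]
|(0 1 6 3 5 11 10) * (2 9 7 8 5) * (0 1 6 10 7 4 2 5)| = |(0 6 3 5 11 7 8)(1 10)(2 9 4)| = 42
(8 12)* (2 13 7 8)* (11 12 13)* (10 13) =(2 11 12)(7 8 10 13) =[0, 1, 11, 3, 4, 5, 6, 8, 10, 9, 13, 12, 2, 7]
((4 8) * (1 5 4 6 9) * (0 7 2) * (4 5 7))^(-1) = (0 2 7 1 9 6 8 4) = ((0 4 8 6 9 1 7 2))^(-1)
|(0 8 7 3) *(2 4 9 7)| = 7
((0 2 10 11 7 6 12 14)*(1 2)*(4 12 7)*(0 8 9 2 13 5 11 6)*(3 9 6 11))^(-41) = ((0 1 13 5 3 9 2 10 11 4 12 14 8 6 7))^(-41) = (0 3 11 8 1 9 4 6 13 2 12 7 5 10 14)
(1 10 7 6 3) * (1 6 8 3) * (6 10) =(1 6)(3 10 7 8) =[0, 6, 2, 10, 4, 5, 1, 8, 3, 9, 7]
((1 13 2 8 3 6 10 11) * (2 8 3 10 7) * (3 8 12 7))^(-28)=((1 13 12 7 2 8 10 11)(3 6))^(-28)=(1 2)(7 11)(8 13)(10 12)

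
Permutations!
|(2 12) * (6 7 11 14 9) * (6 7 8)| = |(2 12)(6 8)(7 11 14 9)| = 4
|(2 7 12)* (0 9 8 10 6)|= 15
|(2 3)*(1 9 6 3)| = 5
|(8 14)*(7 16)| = |(7 16)(8 14)| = 2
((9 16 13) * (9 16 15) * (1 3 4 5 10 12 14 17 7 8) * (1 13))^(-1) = ((1 3 4 5 10 12 14 17 7 8 13 16)(9 15))^(-1) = (1 16 13 8 7 17 14 12 10 5 4 3)(9 15)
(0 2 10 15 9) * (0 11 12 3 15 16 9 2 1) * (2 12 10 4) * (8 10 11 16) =[1, 0, 4, 15, 2, 5, 6, 7, 10, 16, 8, 11, 3, 13, 14, 12, 9] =(0 1)(2 4)(3 15 12)(8 10)(9 16)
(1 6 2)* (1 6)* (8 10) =[0, 1, 6, 3, 4, 5, 2, 7, 10, 9, 8] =(2 6)(8 10)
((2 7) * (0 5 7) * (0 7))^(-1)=(0 5)(2 7)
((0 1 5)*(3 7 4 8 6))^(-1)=((0 1 5)(3 7 4 8 6))^(-1)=(0 5 1)(3 6 8 4 7)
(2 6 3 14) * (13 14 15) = (2 6 3 15 13 14) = [0, 1, 6, 15, 4, 5, 3, 7, 8, 9, 10, 11, 12, 14, 2, 13]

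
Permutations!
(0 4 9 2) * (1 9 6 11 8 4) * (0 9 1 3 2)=(0 3 2 9)(4 6 11 8)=[3, 1, 9, 2, 6, 5, 11, 7, 4, 0, 10, 8]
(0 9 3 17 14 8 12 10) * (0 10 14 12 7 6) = (0 9 3 17 12 14 8 7 6) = [9, 1, 2, 17, 4, 5, 0, 6, 7, 3, 10, 11, 14, 13, 8, 15, 16, 12]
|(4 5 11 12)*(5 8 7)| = |(4 8 7 5 11 12)| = 6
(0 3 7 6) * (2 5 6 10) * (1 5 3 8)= (0 8 1 5 6)(2 3 7 10)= [8, 5, 3, 7, 4, 6, 0, 10, 1, 9, 2]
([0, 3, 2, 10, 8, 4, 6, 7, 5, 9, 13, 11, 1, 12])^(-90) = [0, 1, 2, 3, 4, 5, 6, 7, 8, 9, 10, 11, 12, 13]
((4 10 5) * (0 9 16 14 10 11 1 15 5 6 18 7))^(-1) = ((0 9 16 14 10 6 18 7)(1 15 5 4 11))^(-1) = (0 7 18 6 10 14 16 9)(1 11 4 5 15)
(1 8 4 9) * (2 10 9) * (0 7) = (0 7)(1 8 4 2 10 9) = [7, 8, 10, 3, 2, 5, 6, 0, 4, 1, 9]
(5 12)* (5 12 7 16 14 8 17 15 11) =(5 7 16 14 8 17 15 11) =[0, 1, 2, 3, 4, 7, 6, 16, 17, 9, 10, 5, 12, 13, 8, 11, 14, 15]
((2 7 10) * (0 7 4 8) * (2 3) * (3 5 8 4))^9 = (0 8 5 10 7)(2 3)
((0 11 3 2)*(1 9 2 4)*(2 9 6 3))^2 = (0 2 11)(1 3)(4 6)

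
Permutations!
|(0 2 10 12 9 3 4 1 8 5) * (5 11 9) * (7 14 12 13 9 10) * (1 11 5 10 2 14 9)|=24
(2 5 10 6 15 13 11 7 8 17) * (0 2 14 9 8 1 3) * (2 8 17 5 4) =(0 8 5 10 6 15 13 11 7 1 3)(2 4)(9 17 14) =[8, 3, 4, 0, 2, 10, 15, 1, 5, 17, 6, 7, 12, 11, 9, 13, 16, 14]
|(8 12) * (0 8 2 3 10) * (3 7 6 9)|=|(0 8 12 2 7 6 9 3 10)|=9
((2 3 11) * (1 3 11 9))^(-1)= (1 9 3)(2 11)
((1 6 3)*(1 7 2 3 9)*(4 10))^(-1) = ((1 6 9)(2 3 7)(4 10))^(-1) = (1 9 6)(2 7 3)(4 10)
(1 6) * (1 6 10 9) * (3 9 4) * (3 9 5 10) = [0, 3, 2, 5, 9, 10, 6, 7, 8, 1, 4] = (1 3 5 10 4 9)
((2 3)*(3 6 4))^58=((2 6 4 3))^58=(2 4)(3 6)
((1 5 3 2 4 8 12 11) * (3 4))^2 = ((1 5 4 8 12 11)(2 3))^2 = (1 4 12)(5 8 11)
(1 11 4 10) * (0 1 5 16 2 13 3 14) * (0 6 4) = (0 1 11)(2 13 3 14 6 4 10 5 16) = [1, 11, 13, 14, 10, 16, 4, 7, 8, 9, 5, 0, 12, 3, 6, 15, 2]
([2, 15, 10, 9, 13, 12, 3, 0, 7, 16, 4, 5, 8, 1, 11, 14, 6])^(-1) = (0 7 8 12 5 11 14 15 1 13 4 10 2)(3 6 16 9)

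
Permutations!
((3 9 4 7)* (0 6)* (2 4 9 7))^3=(9)(0 6)(2 4)(3 7)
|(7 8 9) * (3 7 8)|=|(3 7)(8 9)|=2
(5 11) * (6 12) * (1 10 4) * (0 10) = (0 10 4 1)(5 11)(6 12) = [10, 0, 2, 3, 1, 11, 12, 7, 8, 9, 4, 5, 6]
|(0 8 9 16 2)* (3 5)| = 10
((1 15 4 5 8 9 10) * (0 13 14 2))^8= (1 15 4 5 8 9 10)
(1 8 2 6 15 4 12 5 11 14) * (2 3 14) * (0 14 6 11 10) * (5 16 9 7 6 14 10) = [10, 8, 11, 14, 12, 5, 15, 6, 3, 7, 0, 2, 16, 13, 1, 4, 9] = (0 10)(1 8 3 14)(2 11)(4 12 16 9 7 6 15)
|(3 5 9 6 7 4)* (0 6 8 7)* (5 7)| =6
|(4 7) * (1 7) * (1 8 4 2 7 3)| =2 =|(1 3)(2 7)(4 8)|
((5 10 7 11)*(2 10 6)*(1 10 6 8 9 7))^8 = (5 7 8 11 9)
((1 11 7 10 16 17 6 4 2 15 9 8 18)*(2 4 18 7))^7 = ((1 11 2 15 9 8 7 10 16 17 6 18))^7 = (1 10 2 17 9 18 7 11 16 15 6 8)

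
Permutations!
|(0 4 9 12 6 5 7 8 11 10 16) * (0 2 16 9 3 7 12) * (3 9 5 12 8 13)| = |(0 4 9)(2 16)(3 7 13)(5 8 11 10)(6 12)| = 12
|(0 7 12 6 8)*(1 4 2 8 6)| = |(0 7 12 1 4 2 8)| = 7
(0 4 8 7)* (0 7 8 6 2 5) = (8)(0 4 6 2 5) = [4, 1, 5, 3, 6, 0, 2, 7, 8]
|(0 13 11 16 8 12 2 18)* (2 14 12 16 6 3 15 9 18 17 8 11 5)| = 26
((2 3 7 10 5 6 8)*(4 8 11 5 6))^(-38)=(2 4 11 10 3 8 5 6 7)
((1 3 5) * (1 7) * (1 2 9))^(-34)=(1 5 2)(3 7 9)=((1 3 5 7 2 9))^(-34)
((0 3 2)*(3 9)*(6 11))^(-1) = ((0 9 3 2)(6 11))^(-1) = (0 2 3 9)(6 11)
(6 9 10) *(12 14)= (6 9 10)(12 14)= [0, 1, 2, 3, 4, 5, 9, 7, 8, 10, 6, 11, 14, 13, 12]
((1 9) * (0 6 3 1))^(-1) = (0 9 1 3 6)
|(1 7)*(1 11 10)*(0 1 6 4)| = 7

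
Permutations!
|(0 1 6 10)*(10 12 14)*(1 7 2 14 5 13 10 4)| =|(0 7 2 14 4 1 6 12 5 13 10)| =11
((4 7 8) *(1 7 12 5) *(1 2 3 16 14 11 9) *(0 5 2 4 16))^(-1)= ((0 5 4 12 2 3)(1 7 8 16 14 11 9))^(-1)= (0 3 2 12 4 5)(1 9 11 14 16 8 7)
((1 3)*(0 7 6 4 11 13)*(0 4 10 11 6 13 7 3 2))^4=((0 3 1 2)(4 6 10 11 7 13))^4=(4 7 10)(6 13 11)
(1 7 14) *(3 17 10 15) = [0, 7, 2, 17, 4, 5, 6, 14, 8, 9, 15, 11, 12, 13, 1, 3, 16, 10] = (1 7 14)(3 17 10 15)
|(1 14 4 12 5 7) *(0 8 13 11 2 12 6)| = 12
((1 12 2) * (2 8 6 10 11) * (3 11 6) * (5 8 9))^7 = (1 2 11 3 8 5 9 12)(6 10)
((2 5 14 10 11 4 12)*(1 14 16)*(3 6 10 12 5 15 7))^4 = (1 15 10 16 2 6 5 12 3 4 14 7 11)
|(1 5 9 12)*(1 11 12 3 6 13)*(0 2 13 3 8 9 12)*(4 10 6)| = |(0 2 13 1 5 12 11)(3 4 10 6)(8 9)| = 28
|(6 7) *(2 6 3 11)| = 5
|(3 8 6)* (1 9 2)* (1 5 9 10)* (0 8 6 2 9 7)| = 10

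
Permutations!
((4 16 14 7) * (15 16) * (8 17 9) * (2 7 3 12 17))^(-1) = (2 8 9 17 12 3 14 16 15 4 7)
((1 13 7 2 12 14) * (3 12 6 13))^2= (1 12)(2 13)(3 14)(6 7)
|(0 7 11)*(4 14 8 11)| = 6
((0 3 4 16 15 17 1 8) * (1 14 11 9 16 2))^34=(0 1 4)(2 3 8)(9 14 15)(11 17 16)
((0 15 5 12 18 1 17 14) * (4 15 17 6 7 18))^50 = ((0 17 14)(1 6 7 18)(4 15 5 12))^50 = (0 14 17)(1 7)(4 5)(6 18)(12 15)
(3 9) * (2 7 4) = (2 7 4)(3 9) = [0, 1, 7, 9, 2, 5, 6, 4, 8, 3]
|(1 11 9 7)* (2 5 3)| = |(1 11 9 7)(2 5 3)| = 12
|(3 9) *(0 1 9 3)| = 3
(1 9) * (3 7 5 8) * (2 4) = (1 9)(2 4)(3 7 5 8) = [0, 9, 4, 7, 2, 8, 6, 5, 3, 1]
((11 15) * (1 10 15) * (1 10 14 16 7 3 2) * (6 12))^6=(16)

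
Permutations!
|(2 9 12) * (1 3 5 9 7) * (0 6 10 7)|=|(0 6 10 7 1 3 5 9 12 2)|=10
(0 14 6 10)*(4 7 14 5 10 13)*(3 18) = (0 5 10)(3 18)(4 7 14 6 13) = [5, 1, 2, 18, 7, 10, 13, 14, 8, 9, 0, 11, 12, 4, 6, 15, 16, 17, 3]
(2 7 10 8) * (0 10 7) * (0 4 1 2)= (0 10 8)(1 2 4)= [10, 2, 4, 3, 1, 5, 6, 7, 0, 9, 8]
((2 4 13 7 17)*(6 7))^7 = ((2 4 13 6 7 17))^7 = (2 4 13 6 7 17)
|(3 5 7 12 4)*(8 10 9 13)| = |(3 5 7 12 4)(8 10 9 13)| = 20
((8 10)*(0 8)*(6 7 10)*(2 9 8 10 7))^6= ((0 10)(2 9 8 6))^6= (10)(2 8)(6 9)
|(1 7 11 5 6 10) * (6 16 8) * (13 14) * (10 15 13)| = |(1 7 11 5 16 8 6 15 13 14 10)| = 11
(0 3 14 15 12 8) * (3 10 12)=(0 10 12 8)(3 14 15)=[10, 1, 2, 14, 4, 5, 6, 7, 0, 9, 12, 11, 8, 13, 15, 3]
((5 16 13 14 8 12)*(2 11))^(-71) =(2 11)(5 16 13 14 8 12)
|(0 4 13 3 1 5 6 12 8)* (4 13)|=8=|(0 13 3 1 5 6 12 8)|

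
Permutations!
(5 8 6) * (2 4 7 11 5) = [0, 1, 4, 3, 7, 8, 2, 11, 6, 9, 10, 5] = (2 4 7 11 5 8 6)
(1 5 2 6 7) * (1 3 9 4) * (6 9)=(1 5 2 9 4)(3 6 7)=[0, 5, 9, 6, 1, 2, 7, 3, 8, 4]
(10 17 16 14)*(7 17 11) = (7 17 16 14 10 11) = [0, 1, 2, 3, 4, 5, 6, 17, 8, 9, 11, 7, 12, 13, 10, 15, 14, 16]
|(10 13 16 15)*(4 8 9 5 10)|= 8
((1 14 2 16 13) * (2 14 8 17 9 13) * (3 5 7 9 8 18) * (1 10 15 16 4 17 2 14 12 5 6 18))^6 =((2 4 17 8)(3 6 18)(5 7 9 13 10 15 16 14 12))^6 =(18)(2 17)(4 8)(5 16 13)(7 14 10)(9 12 15)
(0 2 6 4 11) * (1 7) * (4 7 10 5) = (0 2 6 7 1 10 5 4 11) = [2, 10, 6, 3, 11, 4, 7, 1, 8, 9, 5, 0]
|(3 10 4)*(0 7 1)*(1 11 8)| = 15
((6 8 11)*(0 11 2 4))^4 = ((0 11 6 8 2 4))^4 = (0 2 6)(4 8 11)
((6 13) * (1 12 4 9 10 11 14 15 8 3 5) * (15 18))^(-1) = ((1 12 4 9 10 11 14 18 15 8 3 5)(6 13))^(-1) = (1 5 3 8 15 18 14 11 10 9 4 12)(6 13)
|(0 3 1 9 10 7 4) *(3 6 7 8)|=|(0 6 7 4)(1 9 10 8 3)|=20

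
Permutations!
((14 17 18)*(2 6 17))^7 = ((2 6 17 18 14))^7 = (2 17 14 6 18)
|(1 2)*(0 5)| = 2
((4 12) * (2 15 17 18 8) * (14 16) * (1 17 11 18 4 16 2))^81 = ((1 17 4 12 16 14 2 15 11 18 8))^81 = (1 16 11 17 14 18 4 2 8 12 15)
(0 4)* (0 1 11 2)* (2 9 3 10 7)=(0 4 1 11 9 3 10 7 2)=[4, 11, 0, 10, 1, 5, 6, 2, 8, 3, 7, 9]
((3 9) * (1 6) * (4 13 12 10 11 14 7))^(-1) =(1 6)(3 9)(4 7 14 11 10 12 13)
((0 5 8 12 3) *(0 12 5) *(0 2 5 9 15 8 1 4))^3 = (15)(0 1 2 4 5)(3 12)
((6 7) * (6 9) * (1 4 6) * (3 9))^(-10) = ((1 4 6 7 3 9))^(-10) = (1 6 3)(4 7 9)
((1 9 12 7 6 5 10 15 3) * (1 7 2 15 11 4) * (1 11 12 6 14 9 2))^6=(1 9 2 6 15 5 3 10 7 12 14)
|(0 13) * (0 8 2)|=|(0 13 8 2)|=4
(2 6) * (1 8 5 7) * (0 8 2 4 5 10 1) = [8, 2, 6, 3, 5, 7, 4, 0, 10, 9, 1] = (0 8 10 1 2 6 4 5 7)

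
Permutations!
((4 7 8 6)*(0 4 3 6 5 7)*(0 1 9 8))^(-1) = (0 7 5 8 9 1 4)(3 6)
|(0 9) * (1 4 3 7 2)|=|(0 9)(1 4 3 7 2)|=10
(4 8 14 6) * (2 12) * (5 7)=(2 12)(4 8 14 6)(5 7)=[0, 1, 12, 3, 8, 7, 4, 5, 14, 9, 10, 11, 2, 13, 6]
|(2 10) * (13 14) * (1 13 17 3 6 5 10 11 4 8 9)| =|(1 13 14 17 3 6 5 10 2 11 4 8 9)| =13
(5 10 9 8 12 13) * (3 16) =(3 16)(5 10 9 8 12 13) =[0, 1, 2, 16, 4, 10, 6, 7, 12, 8, 9, 11, 13, 5, 14, 15, 3]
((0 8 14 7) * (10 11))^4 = ((0 8 14 7)(10 11))^4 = (14)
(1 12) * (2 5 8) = [0, 12, 5, 3, 4, 8, 6, 7, 2, 9, 10, 11, 1] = (1 12)(2 5 8)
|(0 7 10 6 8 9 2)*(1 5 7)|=|(0 1 5 7 10 6 8 9 2)|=9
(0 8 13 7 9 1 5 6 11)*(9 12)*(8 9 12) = [9, 5, 2, 3, 4, 6, 11, 8, 13, 1, 10, 0, 12, 7] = (0 9 1 5 6 11)(7 8 13)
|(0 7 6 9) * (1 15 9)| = |(0 7 6 1 15 9)| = 6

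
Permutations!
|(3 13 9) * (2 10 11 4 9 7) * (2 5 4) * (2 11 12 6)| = 12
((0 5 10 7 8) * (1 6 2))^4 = (0 8 7 10 5)(1 6 2)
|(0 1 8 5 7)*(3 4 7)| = 7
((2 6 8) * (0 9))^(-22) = (9)(2 8 6)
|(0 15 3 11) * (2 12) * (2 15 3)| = |(0 3 11)(2 12 15)| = 3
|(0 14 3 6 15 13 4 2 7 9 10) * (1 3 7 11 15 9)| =40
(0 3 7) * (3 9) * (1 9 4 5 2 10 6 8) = (0 4 5 2 10 6 8 1 9 3 7) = [4, 9, 10, 7, 5, 2, 8, 0, 1, 3, 6]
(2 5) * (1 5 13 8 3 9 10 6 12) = (1 5 2 13 8 3 9 10 6 12) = [0, 5, 13, 9, 4, 2, 12, 7, 3, 10, 6, 11, 1, 8]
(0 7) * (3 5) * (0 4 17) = [7, 1, 2, 5, 17, 3, 6, 4, 8, 9, 10, 11, 12, 13, 14, 15, 16, 0] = (0 7 4 17)(3 5)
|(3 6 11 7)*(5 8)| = 4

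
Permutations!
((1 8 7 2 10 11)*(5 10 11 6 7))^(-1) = (1 11 2 7 6 10 5 8)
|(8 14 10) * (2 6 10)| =|(2 6 10 8 14)| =5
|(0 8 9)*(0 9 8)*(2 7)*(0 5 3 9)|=|(0 5 3 9)(2 7)|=4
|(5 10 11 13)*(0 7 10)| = |(0 7 10 11 13 5)| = 6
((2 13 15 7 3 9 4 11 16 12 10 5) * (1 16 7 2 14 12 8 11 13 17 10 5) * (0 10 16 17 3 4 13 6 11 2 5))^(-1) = (0 12 14 5 15 13 9 3 2 8 16 17 1 10)(4 7 11 6)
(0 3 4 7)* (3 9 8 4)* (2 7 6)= [9, 1, 7, 3, 6, 5, 2, 0, 4, 8]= (0 9 8 4 6 2 7)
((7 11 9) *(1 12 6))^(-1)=(1 6 12)(7 9 11)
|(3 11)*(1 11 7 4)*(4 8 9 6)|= |(1 11 3 7 8 9 6 4)|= 8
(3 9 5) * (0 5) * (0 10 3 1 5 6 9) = (0 6 9 10 3)(1 5) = [6, 5, 2, 0, 4, 1, 9, 7, 8, 10, 3]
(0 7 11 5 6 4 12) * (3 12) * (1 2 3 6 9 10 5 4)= (0 7 11 4 6 1 2 3 12)(5 9 10)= [7, 2, 3, 12, 6, 9, 1, 11, 8, 10, 5, 4, 0]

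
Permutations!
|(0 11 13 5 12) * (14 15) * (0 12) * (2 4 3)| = |(0 11 13 5)(2 4 3)(14 15)| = 12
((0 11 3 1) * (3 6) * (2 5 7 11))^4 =(0 11)(1 7)(2 6)(3 5)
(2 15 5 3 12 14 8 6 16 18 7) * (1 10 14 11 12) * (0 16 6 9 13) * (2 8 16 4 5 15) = (0 4 5 3 1 10 14 16 18 7 8 9 13)(11 12) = [4, 10, 2, 1, 5, 3, 6, 8, 9, 13, 14, 12, 11, 0, 16, 15, 18, 17, 7]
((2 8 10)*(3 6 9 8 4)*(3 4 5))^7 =((2 5 3 6 9 8 10))^7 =(10)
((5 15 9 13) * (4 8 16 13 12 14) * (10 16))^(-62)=(4 12 15 13 10)(5 16 8 14 9)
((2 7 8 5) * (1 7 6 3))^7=((1 7 8 5 2 6 3))^7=(8)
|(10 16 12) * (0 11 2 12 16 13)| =|(16)(0 11 2 12 10 13)| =6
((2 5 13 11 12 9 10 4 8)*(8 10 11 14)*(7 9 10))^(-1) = (2 8 14 13 5)(4 10 12 11 9 7) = ((2 5 13 14 8)(4 7 9 11 12 10))^(-1)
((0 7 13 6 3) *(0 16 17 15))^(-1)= ((0 7 13 6 3 16 17 15))^(-1)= (0 15 17 16 3 6 13 7)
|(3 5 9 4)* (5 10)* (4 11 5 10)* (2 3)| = |(2 3 4)(5 9 11)| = 3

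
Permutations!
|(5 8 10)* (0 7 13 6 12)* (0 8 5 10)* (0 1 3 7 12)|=|(0 12 8 1 3 7 13 6)|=8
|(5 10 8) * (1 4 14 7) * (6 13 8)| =20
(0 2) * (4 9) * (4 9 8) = (9)(0 2)(4 8) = [2, 1, 0, 3, 8, 5, 6, 7, 4, 9]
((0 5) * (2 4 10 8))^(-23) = (0 5)(2 4 10 8)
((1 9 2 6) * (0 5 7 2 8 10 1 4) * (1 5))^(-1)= (0 4 6 2 7 5 10 8 9 1)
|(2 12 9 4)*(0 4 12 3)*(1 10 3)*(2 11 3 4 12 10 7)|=|(0 12 9 10 4 11 3)(1 7 2)|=21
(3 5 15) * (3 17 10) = (3 5 15 17 10) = [0, 1, 2, 5, 4, 15, 6, 7, 8, 9, 3, 11, 12, 13, 14, 17, 16, 10]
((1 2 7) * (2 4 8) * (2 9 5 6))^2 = (1 8 5 2)(4 9 6 7)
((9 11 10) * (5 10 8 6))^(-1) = (5 6 8 11 9 10)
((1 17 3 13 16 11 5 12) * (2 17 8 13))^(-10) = (1 11 8 5 13 12 16)(2 3 17) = ((1 8 13 16 11 5 12)(2 17 3))^(-10)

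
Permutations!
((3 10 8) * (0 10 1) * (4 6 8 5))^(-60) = (0 6)(1 4)(3 5)(8 10)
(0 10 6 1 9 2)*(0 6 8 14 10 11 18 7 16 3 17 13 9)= (0 11 18 7 16 3 17 13 9 2 6 1)(8 14 10)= [11, 0, 6, 17, 4, 5, 1, 16, 14, 2, 8, 18, 12, 9, 10, 15, 3, 13, 7]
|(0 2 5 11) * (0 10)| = 5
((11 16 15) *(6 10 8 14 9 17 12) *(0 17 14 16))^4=((0 17 12 6 10 8 16 15 11)(9 14))^4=(0 10 11 6 15 12 16 17 8)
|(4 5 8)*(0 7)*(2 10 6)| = |(0 7)(2 10 6)(4 5 8)| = 6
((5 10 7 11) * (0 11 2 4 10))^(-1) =((0 11 5)(2 4 10 7))^(-1) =(0 5 11)(2 7 10 4)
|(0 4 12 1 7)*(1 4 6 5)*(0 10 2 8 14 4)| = 11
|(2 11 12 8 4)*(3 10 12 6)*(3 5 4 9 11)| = 10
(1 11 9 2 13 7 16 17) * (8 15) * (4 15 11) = (1 4 15 8 11 9 2 13 7 16 17) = [0, 4, 13, 3, 15, 5, 6, 16, 11, 2, 10, 9, 12, 7, 14, 8, 17, 1]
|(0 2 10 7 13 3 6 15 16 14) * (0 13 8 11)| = 6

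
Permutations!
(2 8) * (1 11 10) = (1 11 10)(2 8) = [0, 11, 8, 3, 4, 5, 6, 7, 2, 9, 1, 10]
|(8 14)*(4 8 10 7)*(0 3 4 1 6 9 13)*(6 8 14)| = 11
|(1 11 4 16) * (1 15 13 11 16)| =|(1 16 15 13 11 4)| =6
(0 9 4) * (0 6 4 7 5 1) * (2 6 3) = (0 9 7 5 1)(2 6 4 3) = [9, 0, 6, 2, 3, 1, 4, 5, 8, 7]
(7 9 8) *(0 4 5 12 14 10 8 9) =(0 4 5 12 14 10 8 7) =[4, 1, 2, 3, 5, 12, 6, 0, 7, 9, 8, 11, 14, 13, 10]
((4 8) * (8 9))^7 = (4 9 8)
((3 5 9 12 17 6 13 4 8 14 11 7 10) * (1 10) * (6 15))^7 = (1 15 7 17 11 12 14 9 8 5 4 3 13 10 6)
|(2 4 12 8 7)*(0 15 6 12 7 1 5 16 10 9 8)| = 12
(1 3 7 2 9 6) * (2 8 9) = (1 3 7 8 9 6) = [0, 3, 2, 7, 4, 5, 1, 8, 9, 6]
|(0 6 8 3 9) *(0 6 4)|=|(0 4)(3 9 6 8)|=4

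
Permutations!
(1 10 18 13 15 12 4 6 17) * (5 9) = (1 10 18 13 15 12 4 6 17)(5 9) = [0, 10, 2, 3, 6, 9, 17, 7, 8, 5, 18, 11, 4, 15, 14, 12, 16, 1, 13]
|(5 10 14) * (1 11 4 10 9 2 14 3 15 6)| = 28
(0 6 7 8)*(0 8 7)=(8)(0 6)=[6, 1, 2, 3, 4, 5, 0, 7, 8]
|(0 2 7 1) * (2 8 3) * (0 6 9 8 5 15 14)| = 28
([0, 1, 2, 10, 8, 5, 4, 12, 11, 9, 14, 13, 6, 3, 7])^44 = (3 12 11 14 4)(6 13 7 8 10)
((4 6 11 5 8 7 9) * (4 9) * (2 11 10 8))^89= (2 5 11)(4 7 8 10 6)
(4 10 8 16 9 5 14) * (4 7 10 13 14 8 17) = (4 13 14 7 10 17)(5 8 16 9) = [0, 1, 2, 3, 13, 8, 6, 10, 16, 5, 17, 11, 12, 14, 7, 15, 9, 4]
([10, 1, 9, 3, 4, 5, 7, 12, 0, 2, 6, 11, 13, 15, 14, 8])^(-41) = [8, 1, 9, 3, 4, 5, 10, 6, 15, 2, 0, 11, 7, 12, 14, 13]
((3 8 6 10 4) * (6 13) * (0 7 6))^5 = ((0 7 6 10 4 3 8 13))^5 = (0 3 6 13 4 7 8 10)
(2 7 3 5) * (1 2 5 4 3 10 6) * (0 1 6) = (0 1 2 7 10)(3 4) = [1, 2, 7, 4, 3, 5, 6, 10, 8, 9, 0]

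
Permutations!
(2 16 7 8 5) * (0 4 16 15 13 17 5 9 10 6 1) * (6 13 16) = (0 4 6 1)(2 15 16 7 8 9 10 13 17 5) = [4, 0, 15, 3, 6, 2, 1, 8, 9, 10, 13, 11, 12, 17, 14, 16, 7, 5]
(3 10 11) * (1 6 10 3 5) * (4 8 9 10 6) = (1 4 8 9 10 11 5) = [0, 4, 2, 3, 8, 1, 6, 7, 9, 10, 11, 5]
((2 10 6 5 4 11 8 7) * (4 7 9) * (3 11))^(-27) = ((2 10 6 5 7)(3 11 8 9 4))^(-27) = (2 5 10 7 6)(3 9 11 4 8)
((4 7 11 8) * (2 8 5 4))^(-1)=((2 8)(4 7 11 5))^(-1)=(2 8)(4 5 11 7)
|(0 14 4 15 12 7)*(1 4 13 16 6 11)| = 11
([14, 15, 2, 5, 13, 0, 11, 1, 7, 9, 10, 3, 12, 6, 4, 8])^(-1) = [5, 7, 2, 11, 14, 3, 13, 8, 15, 9, 10, 6, 12, 4, 0, 1]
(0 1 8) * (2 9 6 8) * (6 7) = (0 1 2 9 7 6 8) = [1, 2, 9, 3, 4, 5, 8, 6, 0, 7]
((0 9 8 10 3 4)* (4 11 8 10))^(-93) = ((0 9 10 3 11 8 4))^(-93) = (0 8 3 9 4 11 10)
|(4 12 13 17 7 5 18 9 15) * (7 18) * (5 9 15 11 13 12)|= |(4 5 7 9 11 13 17 18 15)|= 9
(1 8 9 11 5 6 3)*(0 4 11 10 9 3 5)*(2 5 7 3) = (0 4 11)(1 8 2 5 6 7 3)(9 10) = [4, 8, 5, 1, 11, 6, 7, 3, 2, 10, 9, 0]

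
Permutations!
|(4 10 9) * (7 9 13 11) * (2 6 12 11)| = |(2 6 12 11 7 9 4 10 13)| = 9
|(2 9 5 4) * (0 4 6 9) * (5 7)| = |(0 4 2)(5 6 9 7)| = 12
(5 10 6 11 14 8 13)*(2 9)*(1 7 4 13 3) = (1 7 4 13 5 10 6 11 14 8 3)(2 9) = [0, 7, 9, 1, 13, 10, 11, 4, 3, 2, 6, 14, 12, 5, 8]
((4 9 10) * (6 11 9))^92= (4 11 10 6 9)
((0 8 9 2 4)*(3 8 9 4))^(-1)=((0 9 2 3 8 4))^(-1)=(0 4 8 3 2 9)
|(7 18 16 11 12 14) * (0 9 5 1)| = 12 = |(0 9 5 1)(7 18 16 11 12 14)|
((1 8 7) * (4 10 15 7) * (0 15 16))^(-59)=(0 4 7 16 8 15 10 1)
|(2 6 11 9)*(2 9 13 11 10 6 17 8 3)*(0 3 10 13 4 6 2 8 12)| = |(0 3 8 10 2 17 12)(4 6 13 11)| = 28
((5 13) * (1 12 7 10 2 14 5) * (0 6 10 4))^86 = ((0 6 10 2 14 5 13 1 12 7 4))^86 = (0 7 1 5 2 6 4 12 13 14 10)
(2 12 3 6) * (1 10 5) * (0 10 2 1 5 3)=(0 10 3 6 1 2 12)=[10, 2, 12, 6, 4, 5, 1, 7, 8, 9, 3, 11, 0]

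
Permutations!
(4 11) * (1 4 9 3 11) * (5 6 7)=(1 4)(3 11 9)(5 6 7)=[0, 4, 2, 11, 1, 6, 7, 5, 8, 3, 10, 9]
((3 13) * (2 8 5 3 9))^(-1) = ((2 8 5 3 13 9))^(-1) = (2 9 13 3 5 8)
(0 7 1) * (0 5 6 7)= [0, 5, 2, 3, 4, 6, 7, 1]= (1 5 6 7)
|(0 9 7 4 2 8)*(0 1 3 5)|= 9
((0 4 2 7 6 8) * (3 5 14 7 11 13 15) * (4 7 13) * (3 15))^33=(15)(0 7 6 8)(3 5 14 13)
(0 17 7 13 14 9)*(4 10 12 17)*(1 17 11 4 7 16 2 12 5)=[7, 17, 12, 3, 10, 1, 6, 13, 8, 0, 5, 4, 11, 14, 9, 15, 2, 16]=(0 7 13 14 9)(1 17 16 2 12 11 4 10 5)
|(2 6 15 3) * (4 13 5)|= |(2 6 15 3)(4 13 5)|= 12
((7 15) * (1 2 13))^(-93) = ((1 2 13)(7 15))^(-93) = (7 15)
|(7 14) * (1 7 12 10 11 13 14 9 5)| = |(1 7 9 5)(10 11 13 14 12)| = 20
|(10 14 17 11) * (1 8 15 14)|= |(1 8 15 14 17 11 10)|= 7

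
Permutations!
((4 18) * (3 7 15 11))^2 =(18)(3 15)(7 11)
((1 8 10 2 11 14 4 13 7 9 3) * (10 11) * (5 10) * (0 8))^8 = ((0 8 11 14 4 13 7 9 3 1)(2 5 10))^8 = (0 3 7 4 11)(1 9 13 14 8)(2 10 5)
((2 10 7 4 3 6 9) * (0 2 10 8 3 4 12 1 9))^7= (0 8 6 2 3)(1 10 12 9 7)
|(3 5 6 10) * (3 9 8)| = |(3 5 6 10 9 8)| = 6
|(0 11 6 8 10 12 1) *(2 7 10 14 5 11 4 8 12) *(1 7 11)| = 6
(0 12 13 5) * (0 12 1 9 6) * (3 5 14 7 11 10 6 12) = (0 1 9 12 13 14 7 11 10 6)(3 5) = [1, 9, 2, 5, 4, 3, 0, 11, 8, 12, 6, 10, 13, 14, 7]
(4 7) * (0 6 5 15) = (0 6 5 15)(4 7) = [6, 1, 2, 3, 7, 15, 5, 4, 8, 9, 10, 11, 12, 13, 14, 0]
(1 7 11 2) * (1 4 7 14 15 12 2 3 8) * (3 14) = (1 3 8)(2 4 7 11 14 15 12) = [0, 3, 4, 8, 7, 5, 6, 11, 1, 9, 10, 14, 2, 13, 15, 12]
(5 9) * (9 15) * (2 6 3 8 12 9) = (2 6 3 8 12 9 5 15) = [0, 1, 6, 8, 4, 15, 3, 7, 12, 5, 10, 11, 9, 13, 14, 2]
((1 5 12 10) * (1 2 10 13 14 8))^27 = (1 13)(2 10)(5 14)(8 12)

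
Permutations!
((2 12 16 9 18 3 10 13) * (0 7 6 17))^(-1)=((0 7 6 17)(2 12 16 9 18 3 10 13))^(-1)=(0 17 6 7)(2 13 10 3 18 9 16 12)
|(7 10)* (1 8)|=2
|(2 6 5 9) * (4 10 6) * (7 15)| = 6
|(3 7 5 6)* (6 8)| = |(3 7 5 8 6)| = 5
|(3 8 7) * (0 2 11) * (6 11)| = 12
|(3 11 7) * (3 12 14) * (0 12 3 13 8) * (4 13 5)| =21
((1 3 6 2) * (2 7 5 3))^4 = (7) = ((1 2)(3 6 7 5))^4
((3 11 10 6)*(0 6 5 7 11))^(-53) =((0 6 3)(5 7 11 10))^(-53) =(0 6 3)(5 10 11 7)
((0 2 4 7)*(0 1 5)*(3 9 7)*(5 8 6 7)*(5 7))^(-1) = ((0 2 4 3 9 7 1 8 6 5))^(-1) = (0 5 6 8 1 7 9 3 4 2)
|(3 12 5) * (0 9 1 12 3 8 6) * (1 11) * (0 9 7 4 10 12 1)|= |(0 7 4 10 12 5 8 6 9 11)|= 10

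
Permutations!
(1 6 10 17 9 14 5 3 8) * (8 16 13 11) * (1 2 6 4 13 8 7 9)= (1 4 13 11 7 9 14 5 3 16 8 2 6 10 17)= [0, 4, 6, 16, 13, 3, 10, 9, 2, 14, 17, 7, 12, 11, 5, 15, 8, 1]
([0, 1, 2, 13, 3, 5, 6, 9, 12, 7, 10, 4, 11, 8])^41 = [0, 1, 2, 4, 11, 5, 6, 9, 13, 7, 10, 12, 8, 3]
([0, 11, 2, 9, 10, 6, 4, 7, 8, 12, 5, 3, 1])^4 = [0, 12, 2, 11, 4, 5, 6, 7, 8, 3, 10, 1, 9]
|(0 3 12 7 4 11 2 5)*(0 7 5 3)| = 7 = |(2 3 12 5 7 4 11)|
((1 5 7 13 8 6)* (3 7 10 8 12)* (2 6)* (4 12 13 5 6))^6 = (13)(2 10 7 12)(3 4 8 5) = ((13)(1 6)(2 4 12 3 7 5 10 8))^6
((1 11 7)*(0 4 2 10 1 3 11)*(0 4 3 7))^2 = ((0 3 11)(1 4 2 10))^2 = (0 11 3)(1 2)(4 10)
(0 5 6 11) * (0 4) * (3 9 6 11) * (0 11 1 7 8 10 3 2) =(0 5 1 7 8 10 3 9 6 2)(4 11) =[5, 7, 0, 9, 11, 1, 2, 8, 10, 6, 3, 4]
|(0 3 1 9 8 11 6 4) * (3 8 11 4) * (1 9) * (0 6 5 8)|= |(3 9 11 5 8 4 6)|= 7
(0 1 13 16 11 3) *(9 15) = [1, 13, 2, 0, 4, 5, 6, 7, 8, 15, 10, 3, 12, 16, 14, 9, 11] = (0 1 13 16 11 3)(9 15)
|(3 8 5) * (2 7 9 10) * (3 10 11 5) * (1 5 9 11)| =14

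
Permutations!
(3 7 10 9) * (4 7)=[0, 1, 2, 4, 7, 5, 6, 10, 8, 3, 9]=(3 4 7 10 9)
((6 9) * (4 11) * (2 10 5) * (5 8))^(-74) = ((2 10 8 5)(4 11)(6 9))^(-74) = (11)(2 8)(5 10)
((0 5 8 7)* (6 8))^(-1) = ((0 5 6 8 7))^(-1) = (0 7 8 6 5)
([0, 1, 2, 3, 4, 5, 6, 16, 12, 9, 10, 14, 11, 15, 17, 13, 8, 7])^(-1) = [0, 1, 2, 3, 4, 5, 6, 17, 16, 9, 10, 12, 8, 15, 11, 13, 7, 14]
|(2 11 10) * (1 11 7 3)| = |(1 11 10 2 7 3)| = 6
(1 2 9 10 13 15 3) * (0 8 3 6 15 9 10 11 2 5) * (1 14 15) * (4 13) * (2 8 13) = (0 13 9 11 8 3 14 15 6 1 5)(2 10 4) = [13, 5, 10, 14, 2, 0, 1, 7, 3, 11, 4, 8, 12, 9, 15, 6]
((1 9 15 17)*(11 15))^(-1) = ((1 9 11 15 17))^(-1) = (1 17 15 11 9)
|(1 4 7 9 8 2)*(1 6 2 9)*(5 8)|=|(1 4 7)(2 6)(5 8 9)|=6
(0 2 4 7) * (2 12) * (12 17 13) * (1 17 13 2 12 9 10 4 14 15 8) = [13, 17, 14, 3, 7, 5, 6, 0, 1, 10, 4, 11, 12, 9, 15, 8, 16, 2] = (0 13 9 10 4 7)(1 17 2 14 15 8)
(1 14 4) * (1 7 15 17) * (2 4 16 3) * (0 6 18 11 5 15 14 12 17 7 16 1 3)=(0 6 18 11 5 15 7 14 1 12 17 3 2 4 16)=[6, 12, 4, 2, 16, 15, 18, 14, 8, 9, 10, 5, 17, 13, 1, 7, 0, 3, 11]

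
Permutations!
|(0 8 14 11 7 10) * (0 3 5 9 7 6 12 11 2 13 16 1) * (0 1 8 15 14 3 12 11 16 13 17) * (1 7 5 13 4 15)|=14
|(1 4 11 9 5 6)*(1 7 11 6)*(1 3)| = 8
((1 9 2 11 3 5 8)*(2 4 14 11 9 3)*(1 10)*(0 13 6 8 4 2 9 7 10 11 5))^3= (14)(0 8 2 1 13 11 7 3 6 9 10)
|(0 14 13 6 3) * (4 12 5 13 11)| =|(0 14 11 4 12 5 13 6 3)| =9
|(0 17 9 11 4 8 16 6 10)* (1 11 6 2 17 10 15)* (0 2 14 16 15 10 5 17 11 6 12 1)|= 26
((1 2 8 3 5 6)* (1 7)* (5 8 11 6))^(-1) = (1 7 6 11 2)(3 8) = ((1 2 11 6 7)(3 8))^(-1)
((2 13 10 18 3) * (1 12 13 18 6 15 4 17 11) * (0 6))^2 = (0 15 17 1 13)(2 3 18)(4 11 12 10 6)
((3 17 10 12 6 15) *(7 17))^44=(3 17 12 15 7 10 6)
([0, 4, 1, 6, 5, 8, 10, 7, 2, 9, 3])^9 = [0, 2, 8, 3, 1, 4, 6, 7, 5, 9, 10]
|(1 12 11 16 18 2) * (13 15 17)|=|(1 12 11 16 18 2)(13 15 17)|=6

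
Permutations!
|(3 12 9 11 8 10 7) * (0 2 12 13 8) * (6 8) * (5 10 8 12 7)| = 18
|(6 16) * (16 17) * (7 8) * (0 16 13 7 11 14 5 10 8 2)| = 35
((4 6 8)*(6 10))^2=(4 6)(8 10)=((4 10 6 8))^2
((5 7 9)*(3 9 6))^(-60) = (9)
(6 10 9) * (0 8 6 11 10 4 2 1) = (0 8 6 4 2 1)(9 11 10) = [8, 0, 1, 3, 2, 5, 4, 7, 6, 11, 9, 10]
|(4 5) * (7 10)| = |(4 5)(7 10)| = 2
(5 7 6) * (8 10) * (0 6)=(0 6 5 7)(8 10)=[6, 1, 2, 3, 4, 7, 5, 0, 10, 9, 8]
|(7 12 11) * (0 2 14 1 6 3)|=6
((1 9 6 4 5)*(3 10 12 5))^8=((1 9 6 4 3 10 12 5))^8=(12)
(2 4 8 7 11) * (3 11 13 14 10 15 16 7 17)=(2 4 8 17 3 11)(7 13 14 10 15 16)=[0, 1, 4, 11, 8, 5, 6, 13, 17, 9, 15, 2, 12, 14, 10, 16, 7, 3]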